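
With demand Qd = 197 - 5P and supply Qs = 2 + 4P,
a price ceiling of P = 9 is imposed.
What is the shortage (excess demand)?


At P = 9:
Qd = 197 - 5*9 = 152
Qs = 2 + 4*9 = 38
Shortage = Qd - Qs = 152 - 38 = 114

114


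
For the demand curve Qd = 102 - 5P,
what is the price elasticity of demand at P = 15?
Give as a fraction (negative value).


dQ/dP = -5
At P = 15: Q = 102 - 5*15 = 27
E = (dQ/dP)(P/Q) = (-5)(15/27) = -25/9

-25/9


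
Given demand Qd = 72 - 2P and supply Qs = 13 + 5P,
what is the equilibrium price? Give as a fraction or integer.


At equilibrium, Qd = Qs.
72 - 2P = 13 + 5P
72 - 13 = 2P + 5P
59 = 7P
P* = 59/7 = 59/7

59/7


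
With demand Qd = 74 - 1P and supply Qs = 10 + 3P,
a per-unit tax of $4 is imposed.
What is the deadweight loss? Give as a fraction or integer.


Pre-tax equilibrium quantity: Q* = 58
Post-tax equilibrium quantity: Q_tax = 55
Reduction in quantity: Q* - Q_tax = 3
DWL = (1/2) * tax * (Q* - Q_tax)
DWL = (1/2) * 4 * 3 = 6

6


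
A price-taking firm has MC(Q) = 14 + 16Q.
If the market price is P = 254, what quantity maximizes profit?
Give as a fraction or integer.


In perfect competition, profit is maximized where P = MC.
254 = 14 + 16Q
240 = 16Q
Q* = 240/16 = 15

15


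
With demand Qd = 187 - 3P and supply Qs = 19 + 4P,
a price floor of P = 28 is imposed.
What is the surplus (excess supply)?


At P = 28:
Qd = 187 - 3*28 = 103
Qs = 19 + 4*28 = 131
Surplus = Qs - Qd = 131 - 103 = 28

28


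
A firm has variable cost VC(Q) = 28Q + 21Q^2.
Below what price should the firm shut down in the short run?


AVC(Q) = VC(Q)/Q = 28 + 21Q
AVC is increasing in Q, so minimum AVC is at Q -> 0+.
Min AVC = 28
The firm should shut down if P < 28.

28


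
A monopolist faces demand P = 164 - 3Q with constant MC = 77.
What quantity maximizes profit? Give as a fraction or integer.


TR = P*Q = (164 - 3Q)Q = 164Q - 3Q^2
MR = dTR/dQ = 164 - 6Q
Set MR = MC:
164 - 6Q = 77
87 = 6Q
Q* = 87/6 = 29/2

29/2


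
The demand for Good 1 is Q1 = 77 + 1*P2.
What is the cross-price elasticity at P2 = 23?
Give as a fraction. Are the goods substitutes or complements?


dQ1/dP2 = 1
At P2 = 23: Q1 = 77 + 1*23 = 100
Exy = (dQ1/dP2)(P2/Q1) = 1 * 23 / 100 = 23/100
Since Exy > 0, the goods are substitutes.

23/100 (substitutes)


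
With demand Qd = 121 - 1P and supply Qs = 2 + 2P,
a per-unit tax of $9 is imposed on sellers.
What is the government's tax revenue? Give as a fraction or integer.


With tax on sellers, new supply: Qs' = 2 + 2(P - 9)
= 2P - 16
New equilibrium quantity:
Q_new = 226/3
Tax revenue = tax * Q_new = 9 * 226/3 = 678

678


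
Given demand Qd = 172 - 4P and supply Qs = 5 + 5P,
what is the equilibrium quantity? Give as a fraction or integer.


First find equilibrium price:
172 - 4P = 5 + 5P
P* = 167/9 = 167/9
Then substitute into demand:
Q* = 172 - 4 * 167/9 = 880/9

880/9


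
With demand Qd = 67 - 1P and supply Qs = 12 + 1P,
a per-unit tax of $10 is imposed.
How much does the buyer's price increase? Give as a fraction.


With a per-unit tax, the buyer's price increase depends on relative slopes.
Supply slope: d = 1, Demand slope: b = 1
Buyer's price increase = d * tax / (b + d)
= 1 * 10 / (1 + 1)
= 10 / 2 = 5

5


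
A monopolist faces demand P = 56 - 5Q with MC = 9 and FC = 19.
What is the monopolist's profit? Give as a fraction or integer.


MR = MC: 56 - 10Q = 9
Q* = 47/10
P* = 56 - 5*47/10 = 65/2
Profit = (P* - MC)*Q* - FC
= (65/2 - 9)*47/10 - 19
= 47/2*47/10 - 19
= 2209/20 - 19 = 1829/20

1829/20


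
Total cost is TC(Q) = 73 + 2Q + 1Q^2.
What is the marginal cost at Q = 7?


MC = dTC/dQ = 2 + 2*1*Q
At Q = 7:
MC = 2 + 2*7
MC = 2 + 14 = 16

16


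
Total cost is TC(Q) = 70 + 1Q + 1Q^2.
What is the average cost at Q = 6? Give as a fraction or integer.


TC(6) = 70 + 1*6 + 1*6^2
TC(6) = 70 + 6 + 36 = 112
AC = TC/Q = 112/6 = 56/3

56/3


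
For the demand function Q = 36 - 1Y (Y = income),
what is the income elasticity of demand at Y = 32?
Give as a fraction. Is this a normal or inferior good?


dQ/dY = -1
At Y = 32: Q = 36 - 1*32 = 4
Ey = (dQ/dY)(Y/Q) = -1 * 32 / 4 = -8
Since Ey < 0, this is a inferior good.

-8 (inferior good)


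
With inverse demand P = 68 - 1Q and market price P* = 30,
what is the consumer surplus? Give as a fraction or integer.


Maximum willingness to pay (at Q=0): P_max = 68
Quantity demanded at P* = 30:
Q* = (68 - 30)/1 = 38
CS = (1/2) * Q* * (P_max - P*)
CS = (1/2) * 38 * (68 - 30)
CS = (1/2) * 38 * 38 = 722

722


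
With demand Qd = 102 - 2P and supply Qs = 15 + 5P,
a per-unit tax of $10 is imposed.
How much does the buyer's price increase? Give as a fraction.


With a per-unit tax, the buyer's price increase depends on relative slopes.
Supply slope: d = 5, Demand slope: b = 2
Buyer's price increase = d * tax / (b + d)
= 5 * 10 / (2 + 5)
= 50 / 7 = 50/7

50/7


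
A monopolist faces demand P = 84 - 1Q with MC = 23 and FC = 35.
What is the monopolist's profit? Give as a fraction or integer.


MR = MC: 84 - 2Q = 23
Q* = 61/2
P* = 84 - 1*61/2 = 107/2
Profit = (P* - MC)*Q* - FC
= (107/2 - 23)*61/2 - 35
= 61/2*61/2 - 35
= 3721/4 - 35 = 3581/4

3581/4


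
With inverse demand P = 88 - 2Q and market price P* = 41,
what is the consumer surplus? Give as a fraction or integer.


Maximum willingness to pay (at Q=0): P_max = 88
Quantity demanded at P* = 41:
Q* = (88 - 41)/2 = 47/2
CS = (1/2) * Q* * (P_max - P*)
CS = (1/2) * 47/2 * (88 - 41)
CS = (1/2) * 47/2 * 47 = 2209/4

2209/4


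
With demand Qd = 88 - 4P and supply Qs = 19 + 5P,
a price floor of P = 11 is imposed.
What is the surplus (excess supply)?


At P = 11:
Qd = 88 - 4*11 = 44
Qs = 19 + 5*11 = 74
Surplus = Qs - Qd = 74 - 44 = 30

30


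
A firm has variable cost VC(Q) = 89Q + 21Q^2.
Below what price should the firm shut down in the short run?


AVC(Q) = VC(Q)/Q = 89 + 21Q
AVC is increasing in Q, so minimum AVC is at Q -> 0+.
Min AVC = 89
The firm should shut down if P < 89.

89


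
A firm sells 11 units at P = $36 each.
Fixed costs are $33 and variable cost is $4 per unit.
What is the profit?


Total Revenue = P * Q = 36 * 11 = $396
Total Cost = FC + VC*Q = 33 + 4*11 = $77
Profit = TR - TC = 396 - 77 = $319

$319


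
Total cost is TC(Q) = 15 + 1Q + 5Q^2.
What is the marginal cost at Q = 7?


MC = dTC/dQ = 1 + 2*5*Q
At Q = 7:
MC = 1 + 10*7
MC = 1 + 70 = 71

71


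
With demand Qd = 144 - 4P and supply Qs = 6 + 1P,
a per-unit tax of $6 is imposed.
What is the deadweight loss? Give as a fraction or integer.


Pre-tax equilibrium quantity: Q* = 168/5
Post-tax equilibrium quantity: Q_tax = 144/5
Reduction in quantity: Q* - Q_tax = 24/5
DWL = (1/2) * tax * (Q* - Q_tax)
DWL = (1/2) * 6 * 24/5 = 72/5

72/5


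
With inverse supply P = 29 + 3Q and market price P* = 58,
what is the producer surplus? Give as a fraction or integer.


Minimum supply price (at Q=0): P_min = 29
Quantity supplied at P* = 58:
Q* = (58 - 29)/3 = 29/3
PS = (1/2) * Q* * (P* - P_min)
PS = (1/2) * 29/3 * (58 - 29)
PS = (1/2) * 29/3 * 29 = 841/6

841/6


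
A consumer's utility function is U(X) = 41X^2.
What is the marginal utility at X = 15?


MU = dU/dX = 41*2*X^(2-1)
MU = 82*X^1
At X = 15:
MU = 82 * 15^1
MU = 82 * 15 = 1230

1230


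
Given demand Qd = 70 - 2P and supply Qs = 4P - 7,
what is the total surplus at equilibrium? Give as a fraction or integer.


Find equilibrium: 70 - 2P = 4P - 7
70 + 7 = 6P
P* = 77/6 = 77/6
Q* = 4*77/6 - 7 = 133/3
Inverse demand: P = 35 - Q/2, so P_max = 35
Inverse supply: P = 7/4 + Q/4, so P_min = 7/4
CS = (1/2) * 133/3 * (35 - 77/6) = 17689/36
PS = (1/2) * 133/3 * (77/6 - 7/4) = 17689/72
TS = CS + PS = 17689/36 + 17689/72 = 17689/24

17689/24


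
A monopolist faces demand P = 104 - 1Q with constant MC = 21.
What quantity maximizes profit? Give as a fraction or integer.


TR = P*Q = (104 - 1Q)Q = 104Q - 1Q^2
MR = dTR/dQ = 104 - 2Q
Set MR = MC:
104 - 2Q = 21
83 = 2Q
Q* = 83/2 = 83/2

83/2


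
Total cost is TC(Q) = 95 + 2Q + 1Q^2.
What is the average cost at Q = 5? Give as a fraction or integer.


TC(5) = 95 + 2*5 + 1*5^2
TC(5) = 95 + 10 + 25 = 130
AC = TC/Q = 130/5 = 26

26


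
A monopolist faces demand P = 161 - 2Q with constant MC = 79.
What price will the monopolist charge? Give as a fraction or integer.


MR = 161 - 4Q
Set MR = MC: 161 - 4Q = 79
Q* = 41/2
Substitute into demand:
P* = 161 - 2*41/2 = 120

120


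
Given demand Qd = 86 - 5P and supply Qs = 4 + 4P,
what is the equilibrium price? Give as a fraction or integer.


At equilibrium, Qd = Qs.
86 - 5P = 4 + 4P
86 - 4 = 5P + 4P
82 = 9P
P* = 82/9 = 82/9

82/9


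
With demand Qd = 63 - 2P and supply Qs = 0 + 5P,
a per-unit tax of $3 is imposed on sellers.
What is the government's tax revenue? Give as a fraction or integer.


With tax on sellers, new supply: Qs' = 0 + 5(P - 3)
= 5P - 15
New equilibrium quantity:
Q_new = 285/7
Tax revenue = tax * Q_new = 3 * 285/7 = 855/7

855/7


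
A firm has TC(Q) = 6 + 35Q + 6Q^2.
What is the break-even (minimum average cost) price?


AC(Q) = 6/Q + 35 + 6Q
To minimize: dAC/dQ = -6/Q^2 + 6 = 0
Q^2 = 6/6 = 1
Q* = 1
Min AC = 6/1 + 35 + 6*1
Min AC = 6 + 35 + 6 = 47

47


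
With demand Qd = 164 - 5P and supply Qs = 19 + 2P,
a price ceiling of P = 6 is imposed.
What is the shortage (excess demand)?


At P = 6:
Qd = 164 - 5*6 = 134
Qs = 19 + 2*6 = 31
Shortage = Qd - Qs = 134 - 31 = 103

103


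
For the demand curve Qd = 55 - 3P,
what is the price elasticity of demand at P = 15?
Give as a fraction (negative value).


dQ/dP = -3
At P = 15: Q = 55 - 3*15 = 10
E = (dQ/dP)(P/Q) = (-3)(15/10) = -9/2

-9/2


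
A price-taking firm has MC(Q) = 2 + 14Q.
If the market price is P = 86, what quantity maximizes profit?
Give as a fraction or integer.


In perfect competition, profit is maximized where P = MC.
86 = 2 + 14Q
84 = 14Q
Q* = 84/14 = 6

6


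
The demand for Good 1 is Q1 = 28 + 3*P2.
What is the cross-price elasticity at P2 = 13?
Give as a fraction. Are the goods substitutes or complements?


dQ1/dP2 = 3
At P2 = 13: Q1 = 28 + 3*13 = 67
Exy = (dQ1/dP2)(P2/Q1) = 3 * 13 / 67 = 39/67
Since Exy > 0, the goods are substitutes.

39/67 (substitutes)


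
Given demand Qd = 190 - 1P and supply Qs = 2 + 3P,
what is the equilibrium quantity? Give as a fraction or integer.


First find equilibrium price:
190 - 1P = 2 + 3P
P* = 188/4 = 47
Then substitute into demand:
Q* = 190 - 1 * 47 = 143

143


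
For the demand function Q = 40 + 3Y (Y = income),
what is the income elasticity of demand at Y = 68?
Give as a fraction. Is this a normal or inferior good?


dQ/dY = 3
At Y = 68: Q = 40 + 3*68 = 244
Ey = (dQ/dY)(Y/Q) = 3 * 68 / 244 = 51/61
Since Ey > 0, this is a normal good.

51/61 (normal good)


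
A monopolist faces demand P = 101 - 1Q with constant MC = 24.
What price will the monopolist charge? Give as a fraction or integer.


MR = 101 - 2Q
Set MR = MC: 101 - 2Q = 24
Q* = 77/2
Substitute into demand:
P* = 101 - 1*77/2 = 125/2

125/2


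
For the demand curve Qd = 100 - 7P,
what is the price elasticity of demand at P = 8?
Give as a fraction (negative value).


dQ/dP = -7
At P = 8: Q = 100 - 7*8 = 44
E = (dQ/dP)(P/Q) = (-7)(8/44) = -14/11

-14/11


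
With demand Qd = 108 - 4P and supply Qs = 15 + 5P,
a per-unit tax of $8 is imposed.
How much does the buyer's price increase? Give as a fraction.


With a per-unit tax, the buyer's price increase depends on relative slopes.
Supply slope: d = 5, Demand slope: b = 4
Buyer's price increase = d * tax / (b + d)
= 5 * 8 / (4 + 5)
= 40 / 9 = 40/9

40/9


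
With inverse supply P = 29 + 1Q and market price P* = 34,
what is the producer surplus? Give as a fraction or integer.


Minimum supply price (at Q=0): P_min = 29
Quantity supplied at P* = 34:
Q* = (34 - 29)/1 = 5
PS = (1/2) * Q* * (P* - P_min)
PS = (1/2) * 5 * (34 - 29)
PS = (1/2) * 5 * 5 = 25/2

25/2


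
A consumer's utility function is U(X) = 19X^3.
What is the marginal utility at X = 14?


MU = dU/dX = 19*3*X^(3-1)
MU = 57*X^2
At X = 14:
MU = 57 * 14^2
MU = 57 * 196 = 11172

11172


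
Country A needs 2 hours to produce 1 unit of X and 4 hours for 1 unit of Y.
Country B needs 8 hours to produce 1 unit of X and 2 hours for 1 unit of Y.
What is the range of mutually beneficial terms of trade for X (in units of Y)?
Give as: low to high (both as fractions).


Opportunity cost of X for Country A = hours_X / hours_Y = 2/4 = 1/2 units of Y
Opportunity cost of X for Country B = hours_X / hours_Y = 8/2 = 4 units of Y
Terms of trade must be between the two opportunity costs.
Range: 1/2 to 4

1/2 to 4


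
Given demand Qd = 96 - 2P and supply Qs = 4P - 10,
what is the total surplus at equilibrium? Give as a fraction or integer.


Find equilibrium: 96 - 2P = 4P - 10
96 + 10 = 6P
P* = 106/6 = 53/3
Q* = 4*53/3 - 10 = 182/3
Inverse demand: P = 48 - Q/2, so P_max = 48
Inverse supply: P = 5/2 + Q/4, so P_min = 5/2
CS = (1/2) * 182/3 * (48 - 53/3) = 8281/9
PS = (1/2) * 182/3 * (53/3 - 5/2) = 8281/18
TS = CS + PS = 8281/9 + 8281/18 = 8281/6

8281/6


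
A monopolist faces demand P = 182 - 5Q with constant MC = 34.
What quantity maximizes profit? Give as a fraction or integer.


TR = P*Q = (182 - 5Q)Q = 182Q - 5Q^2
MR = dTR/dQ = 182 - 10Q
Set MR = MC:
182 - 10Q = 34
148 = 10Q
Q* = 148/10 = 74/5

74/5


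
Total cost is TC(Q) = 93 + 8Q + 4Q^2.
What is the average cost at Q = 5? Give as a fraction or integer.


TC(5) = 93 + 8*5 + 4*5^2
TC(5) = 93 + 40 + 100 = 233
AC = TC/Q = 233/5 = 233/5

233/5


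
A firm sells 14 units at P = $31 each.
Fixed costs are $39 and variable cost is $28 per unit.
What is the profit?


Total Revenue = P * Q = 31 * 14 = $434
Total Cost = FC + VC*Q = 39 + 28*14 = $431
Profit = TR - TC = 434 - 431 = $3

$3


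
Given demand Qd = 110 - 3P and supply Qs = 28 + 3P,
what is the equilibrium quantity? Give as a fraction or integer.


First find equilibrium price:
110 - 3P = 28 + 3P
P* = 82/6 = 41/3
Then substitute into demand:
Q* = 110 - 3 * 41/3 = 69

69


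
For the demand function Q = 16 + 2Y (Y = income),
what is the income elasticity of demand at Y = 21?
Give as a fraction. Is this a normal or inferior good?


dQ/dY = 2
At Y = 21: Q = 16 + 2*21 = 58
Ey = (dQ/dY)(Y/Q) = 2 * 21 / 58 = 21/29
Since Ey > 0, this is a normal good.

21/29 (normal good)


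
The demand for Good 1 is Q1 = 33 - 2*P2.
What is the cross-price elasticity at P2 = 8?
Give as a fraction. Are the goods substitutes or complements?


dQ1/dP2 = -2
At P2 = 8: Q1 = 33 - 2*8 = 17
Exy = (dQ1/dP2)(P2/Q1) = -2 * 8 / 17 = -16/17
Since Exy < 0, the goods are complements.

-16/17 (complements)


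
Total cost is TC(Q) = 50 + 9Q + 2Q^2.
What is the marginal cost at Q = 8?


MC = dTC/dQ = 9 + 2*2*Q
At Q = 8:
MC = 9 + 4*8
MC = 9 + 32 = 41

41


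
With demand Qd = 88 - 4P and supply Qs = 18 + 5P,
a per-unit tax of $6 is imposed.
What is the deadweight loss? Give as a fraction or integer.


Pre-tax equilibrium quantity: Q* = 512/9
Post-tax equilibrium quantity: Q_tax = 392/9
Reduction in quantity: Q* - Q_tax = 40/3
DWL = (1/2) * tax * (Q* - Q_tax)
DWL = (1/2) * 6 * 40/3 = 40

40


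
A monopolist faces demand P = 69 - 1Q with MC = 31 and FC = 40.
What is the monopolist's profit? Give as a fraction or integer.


MR = MC: 69 - 2Q = 31
Q* = 19
P* = 69 - 1*19 = 50
Profit = (P* - MC)*Q* - FC
= (50 - 31)*19 - 40
= 19*19 - 40
= 361 - 40 = 321

321


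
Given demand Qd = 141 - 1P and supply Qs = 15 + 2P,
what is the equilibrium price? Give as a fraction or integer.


At equilibrium, Qd = Qs.
141 - 1P = 15 + 2P
141 - 15 = 1P + 2P
126 = 3P
P* = 126/3 = 42

42


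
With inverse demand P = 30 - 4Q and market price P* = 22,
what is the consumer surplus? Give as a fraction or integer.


Maximum willingness to pay (at Q=0): P_max = 30
Quantity demanded at P* = 22:
Q* = (30 - 22)/4 = 2
CS = (1/2) * Q* * (P_max - P*)
CS = (1/2) * 2 * (30 - 22)
CS = (1/2) * 2 * 8 = 8

8


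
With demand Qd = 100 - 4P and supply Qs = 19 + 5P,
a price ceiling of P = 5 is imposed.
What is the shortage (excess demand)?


At P = 5:
Qd = 100 - 4*5 = 80
Qs = 19 + 5*5 = 44
Shortage = Qd - Qs = 80 - 44 = 36

36


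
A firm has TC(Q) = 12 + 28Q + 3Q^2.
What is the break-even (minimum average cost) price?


AC(Q) = 12/Q + 28 + 3Q
To minimize: dAC/dQ = -12/Q^2 + 3 = 0
Q^2 = 12/3 = 4
Q* = 2
Min AC = 12/2 + 28 + 3*2
Min AC = 6 + 28 + 6 = 40

40


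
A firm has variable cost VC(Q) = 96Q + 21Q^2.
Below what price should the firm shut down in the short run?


AVC(Q) = VC(Q)/Q = 96 + 21Q
AVC is increasing in Q, so minimum AVC is at Q -> 0+.
Min AVC = 96
The firm should shut down if P < 96.

96


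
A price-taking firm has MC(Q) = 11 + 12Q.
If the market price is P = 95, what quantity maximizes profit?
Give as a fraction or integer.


In perfect competition, profit is maximized where P = MC.
95 = 11 + 12Q
84 = 12Q
Q* = 84/12 = 7

7


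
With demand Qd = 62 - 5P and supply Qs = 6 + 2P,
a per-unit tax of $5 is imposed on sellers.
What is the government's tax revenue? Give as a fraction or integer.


With tax on sellers, new supply: Qs' = 6 + 2(P - 5)
= 2P - 4
New equilibrium quantity:
Q_new = 104/7
Tax revenue = tax * Q_new = 5 * 104/7 = 520/7

520/7


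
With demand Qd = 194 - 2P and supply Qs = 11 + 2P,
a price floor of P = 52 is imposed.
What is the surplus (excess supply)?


At P = 52:
Qd = 194 - 2*52 = 90
Qs = 11 + 2*52 = 115
Surplus = Qs - Qd = 115 - 90 = 25

25


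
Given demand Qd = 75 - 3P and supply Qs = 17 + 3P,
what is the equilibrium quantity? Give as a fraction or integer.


First find equilibrium price:
75 - 3P = 17 + 3P
P* = 58/6 = 29/3
Then substitute into demand:
Q* = 75 - 3 * 29/3 = 46

46


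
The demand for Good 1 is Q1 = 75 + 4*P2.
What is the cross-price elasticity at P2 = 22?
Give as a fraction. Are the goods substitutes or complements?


dQ1/dP2 = 4
At P2 = 22: Q1 = 75 + 4*22 = 163
Exy = (dQ1/dP2)(P2/Q1) = 4 * 22 / 163 = 88/163
Since Exy > 0, the goods are substitutes.

88/163 (substitutes)


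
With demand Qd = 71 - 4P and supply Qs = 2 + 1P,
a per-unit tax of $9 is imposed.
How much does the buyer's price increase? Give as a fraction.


With a per-unit tax, the buyer's price increase depends on relative slopes.
Supply slope: d = 1, Demand slope: b = 4
Buyer's price increase = d * tax / (b + d)
= 1 * 9 / (4 + 1)
= 9 / 5 = 9/5

9/5


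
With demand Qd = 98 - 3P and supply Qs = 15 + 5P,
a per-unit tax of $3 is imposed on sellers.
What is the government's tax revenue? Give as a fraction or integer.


With tax on sellers, new supply: Qs' = 15 + 5(P - 3)
= 0 + 5P
New equilibrium quantity:
Q_new = 245/4
Tax revenue = tax * Q_new = 3 * 245/4 = 735/4

735/4


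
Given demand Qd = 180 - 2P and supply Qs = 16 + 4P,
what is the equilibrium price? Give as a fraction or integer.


At equilibrium, Qd = Qs.
180 - 2P = 16 + 4P
180 - 16 = 2P + 4P
164 = 6P
P* = 164/6 = 82/3

82/3


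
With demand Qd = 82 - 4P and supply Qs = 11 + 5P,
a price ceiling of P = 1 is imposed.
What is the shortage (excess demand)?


At P = 1:
Qd = 82 - 4*1 = 78
Qs = 11 + 5*1 = 16
Shortage = Qd - Qs = 78 - 16 = 62

62


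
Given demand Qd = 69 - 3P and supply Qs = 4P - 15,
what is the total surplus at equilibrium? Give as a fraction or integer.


Find equilibrium: 69 - 3P = 4P - 15
69 + 15 = 7P
P* = 84/7 = 12
Q* = 4*12 - 15 = 33
Inverse demand: P = 23 - Q/3, so P_max = 23
Inverse supply: P = 15/4 + Q/4, so P_min = 15/4
CS = (1/2) * 33 * (23 - 12) = 363/2
PS = (1/2) * 33 * (12 - 15/4) = 1089/8
TS = CS + PS = 363/2 + 1089/8 = 2541/8

2541/8


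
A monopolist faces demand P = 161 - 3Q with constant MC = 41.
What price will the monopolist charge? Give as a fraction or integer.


MR = 161 - 6Q
Set MR = MC: 161 - 6Q = 41
Q* = 20
Substitute into demand:
P* = 161 - 3*20 = 101

101


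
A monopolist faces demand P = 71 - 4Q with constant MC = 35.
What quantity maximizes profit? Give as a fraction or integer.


TR = P*Q = (71 - 4Q)Q = 71Q - 4Q^2
MR = dTR/dQ = 71 - 8Q
Set MR = MC:
71 - 8Q = 35
36 = 8Q
Q* = 36/8 = 9/2

9/2


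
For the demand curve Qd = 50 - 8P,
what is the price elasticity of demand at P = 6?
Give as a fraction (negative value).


dQ/dP = -8
At P = 6: Q = 50 - 8*6 = 2
E = (dQ/dP)(P/Q) = (-8)(6/2) = -24

-24


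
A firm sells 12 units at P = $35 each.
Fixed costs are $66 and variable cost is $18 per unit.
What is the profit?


Total Revenue = P * Q = 35 * 12 = $420
Total Cost = FC + VC*Q = 66 + 18*12 = $282
Profit = TR - TC = 420 - 282 = $138

$138


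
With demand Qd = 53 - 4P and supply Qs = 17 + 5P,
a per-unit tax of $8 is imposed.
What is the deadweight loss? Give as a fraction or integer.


Pre-tax equilibrium quantity: Q* = 37
Post-tax equilibrium quantity: Q_tax = 173/9
Reduction in quantity: Q* - Q_tax = 160/9
DWL = (1/2) * tax * (Q* - Q_tax)
DWL = (1/2) * 8 * 160/9 = 640/9

640/9


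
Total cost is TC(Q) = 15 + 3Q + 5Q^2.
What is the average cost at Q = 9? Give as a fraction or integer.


TC(9) = 15 + 3*9 + 5*9^2
TC(9) = 15 + 27 + 405 = 447
AC = TC/Q = 447/9 = 149/3

149/3


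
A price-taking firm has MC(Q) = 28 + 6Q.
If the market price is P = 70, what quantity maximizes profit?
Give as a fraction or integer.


In perfect competition, profit is maximized where P = MC.
70 = 28 + 6Q
42 = 6Q
Q* = 42/6 = 7

7


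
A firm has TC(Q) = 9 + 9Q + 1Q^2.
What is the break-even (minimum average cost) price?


AC(Q) = 9/Q + 9 + 1Q
To minimize: dAC/dQ = -9/Q^2 + 1 = 0
Q^2 = 9/1 = 9
Q* = 3
Min AC = 9/3 + 9 + 1*3
Min AC = 3 + 9 + 3 = 15

15


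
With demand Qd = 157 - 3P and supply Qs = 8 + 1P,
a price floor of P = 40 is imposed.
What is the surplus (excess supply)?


At P = 40:
Qd = 157 - 3*40 = 37
Qs = 8 + 1*40 = 48
Surplus = Qs - Qd = 48 - 37 = 11

11


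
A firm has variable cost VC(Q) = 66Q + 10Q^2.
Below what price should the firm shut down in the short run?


AVC(Q) = VC(Q)/Q = 66 + 10Q
AVC is increasing in Q, so minimum AVC is at Q -> 0+.
Min AVC = 66
The firm should shut down if P < 66.

66


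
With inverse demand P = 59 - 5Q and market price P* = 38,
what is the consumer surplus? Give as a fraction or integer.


Maximum willingness to pay (at Q=0): P_max = 59
Quantity demanded at P* = 38:
Q* = (59 - 38)/5 = 21/5
CS = (1/2) * Q* * (P_max - P*)
CS = (1/2) * 21/5 * (59 - 38)
CS = (1/2) * 21/5 * 21 = 441/10

441/10


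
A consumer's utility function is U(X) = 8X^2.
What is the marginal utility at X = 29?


MU = dU/dX = 8*2*X^(2-1)
MU = 16*X^1
At X = 29:
MU = 16 * 29^1
MU = 16 * 29 = 464

464


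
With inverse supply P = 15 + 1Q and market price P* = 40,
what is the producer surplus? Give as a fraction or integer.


Minimum supply price (at Q=0): P_min = 15
Quantity supplied at P* = 40:
Q* = (40 - 15)/1 = 25
PS = (1/2) * Q* * (P* - P_min)
PS = (1/2) * 25 * (40 - 15)
PS = (1/2) * 25 * 25 = 625/2

625/2


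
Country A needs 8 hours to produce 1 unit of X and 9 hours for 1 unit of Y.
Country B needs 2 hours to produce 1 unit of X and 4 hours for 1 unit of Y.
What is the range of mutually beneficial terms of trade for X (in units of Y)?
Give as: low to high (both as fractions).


Opportunity cost of X for Country A = hours_X / hours_Y = 8/9 = 8/9 units of Y
Opportunity cost of X for Country B = hours_X / hours_Y = 2/4 = 1/2 units of Y
Terms of trade must be between the two opportunity costs.
Range: 1/2 to 8/9

1/2 to 8/9


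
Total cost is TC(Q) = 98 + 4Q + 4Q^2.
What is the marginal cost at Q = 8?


MC = dTC/dQ = 4 + 2*4*Q
At Q = 8:
MC = 4 + 8*8
MC = 4 + 64 = 68

68


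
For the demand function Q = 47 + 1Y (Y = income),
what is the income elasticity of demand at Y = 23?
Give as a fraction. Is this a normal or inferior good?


dQ/dY = 1
At Y = 23: Q = 47 + 1*23 = 70
Ey = (dQ/dY)(Y/Q) = 1 * 23 / 70 = 23/70
Since Ey > 0, this is a normal good.

23/70 (normal good)


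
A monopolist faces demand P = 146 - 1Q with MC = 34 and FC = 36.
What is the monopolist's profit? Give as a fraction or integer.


MR = MC: 146 - 2Q = 34
Q* = 56
P* = 146 - 1*56 = 90
Profit = (P* - MC)*Q* - FC
= (90 - 34)*56 - 36
= 56*56 - 36
= 3136 - 36 = 3100

3100


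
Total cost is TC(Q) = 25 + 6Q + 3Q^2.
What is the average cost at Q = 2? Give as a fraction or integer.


TC(2) = 25 + 6*2 + 3*2^2
TC(2) = 25 + 12 + 12 = 49
AC = TC/Q = 49/2 = 49/2

49/2


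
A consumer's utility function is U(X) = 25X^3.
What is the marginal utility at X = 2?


MU = dU/dX = 25*3*X^(3-1)
MU = 75*X^2
At X = 2:
MU = 75 * 2^2
MU = 75 * 4 = 300

300


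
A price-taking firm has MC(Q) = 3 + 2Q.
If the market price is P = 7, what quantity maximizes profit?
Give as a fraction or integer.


In perfect competition, profit is maximized where P = MC.
7 = 3 + 2Q
4 = 2Q
Q* = 4/2 = 2

2


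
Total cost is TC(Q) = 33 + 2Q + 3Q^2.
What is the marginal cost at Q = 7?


MC = dTC/dQ = 2 + 2*3*Q
At Q = 7:
MC = 2 + 6*7
MC = 2 + 42 = 44

44


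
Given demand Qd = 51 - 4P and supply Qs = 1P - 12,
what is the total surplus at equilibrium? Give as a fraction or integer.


Find equilibrium: 51 - 4P = 1P - 12
51 + 12 = 5P
P* = 63/5 = 63/5
Q* = 1*63/5 - 12 = 3/5
Inverse demand: P = 51/4 - Q/4, so P_max = 51/4
Inverse supply: P = 12 + Q/1, so P_min = 12
CS = (1/2) * 3/5 * (51/4 - 63/5) = 9/200
PS = (1/2) * 3/5 * (63/5 - 12) = 9/50
TS = CS + PS = 9/200 + 9/50 = 9/40

9/40


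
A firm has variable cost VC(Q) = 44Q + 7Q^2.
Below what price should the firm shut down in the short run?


AVC(Q) = VC(Q)/Q = 44 + 7Q
AVC is increasing in Q, so minimum AVC is at Q -> 0+.
Min AVC = 44
The firm should shut down if P < 44.

44


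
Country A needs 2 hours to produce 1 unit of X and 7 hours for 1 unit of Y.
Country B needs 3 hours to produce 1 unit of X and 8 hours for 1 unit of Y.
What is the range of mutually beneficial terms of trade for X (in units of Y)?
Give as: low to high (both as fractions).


Opportunity cost of X for Country A = hours_X / hours_Y = 2/7 = 2/7 units of Y
Opportunity cost of X for Country B = hours_X / hours_Y = 3/8 = 3/8 units of Y
Terms of trade must be between the two opportunity costs.
Range: 2/7 to 3/8

2/7 to 3/8


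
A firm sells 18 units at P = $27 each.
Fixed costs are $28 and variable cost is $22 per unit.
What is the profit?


Total Revenue = P * Q = 27 * 18 = $486
Total Cost = FC + VC*Q = 28 + 22*18 = $424
Profit = TR - TC = 486 - 424 = $62

$62


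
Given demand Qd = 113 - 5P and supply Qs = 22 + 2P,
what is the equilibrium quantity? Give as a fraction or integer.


First find equilibrium price:
113 - 5P = 22 + 2P
P* = 91/7 = 13
Then substitute into demand:
Q* = 113 - 5 * 13 = 48

48


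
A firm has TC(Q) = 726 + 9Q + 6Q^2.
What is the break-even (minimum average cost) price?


AC(Q) = 726/Q + 9 + 6Q
To minimize: dAC/dQ = -726/Q^2 + 6 = 0
Q^2 = 726/6 = 121
Q* = 11
Min AC = 726/11 + 9 + 6*11
Min AC = 66 + 9 + 66 = 141

141


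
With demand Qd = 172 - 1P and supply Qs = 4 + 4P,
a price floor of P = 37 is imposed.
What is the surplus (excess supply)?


At P = 37:
Qd = 172 - 1*37 = 135
Qs = 4 + 4*37 = 152
Surplus = Qs - Qd = 152 - 135 = 17

17


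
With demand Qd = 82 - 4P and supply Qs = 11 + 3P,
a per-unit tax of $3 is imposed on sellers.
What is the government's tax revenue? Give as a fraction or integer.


With tax on sellers, new supply: Qs' = 11 + 3(P - 3)
= 2 + 3P
New equilibrium quantity:
Q_new = 254/7
Tax revenue = tax * Q_new = 3 * 254/7 = 762/7

762/7


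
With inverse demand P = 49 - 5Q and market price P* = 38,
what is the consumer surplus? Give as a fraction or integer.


Maximum willingness to pay (at Q=0): P_max = 49
Quantity demanded at P* = 38:
Q* = (49 - 38)/5 = 11/5
CS = (1/2) * Q* * (P_max - P*)
CS = (1/2) * 11/5 * (49 - 38)
CS = (1/2) * 11/5 * 11 = 121/10

121/10


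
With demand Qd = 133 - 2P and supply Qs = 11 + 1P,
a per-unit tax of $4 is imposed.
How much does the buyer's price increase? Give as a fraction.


With a per-unit tax, the buyer's price increase depends on relative slopes.
Supply slope: d = 1, Demand slope: b = 2
Buyer's price increase = d * tax / (b + d)
= 1 * 4 / (2 + 1)
= 4 / 3 = 4/3

4/3


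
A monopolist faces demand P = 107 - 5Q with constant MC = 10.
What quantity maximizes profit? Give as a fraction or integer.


TR = P*Q = (107 - 5Q)Q = 107Q - 5Q^2
MR = dTR/dQ = 107 - 10Q
Set MR = MC:
107 - 10Q = 10
97 = 10Q
Q* = 97/10 = 97/10

97/10


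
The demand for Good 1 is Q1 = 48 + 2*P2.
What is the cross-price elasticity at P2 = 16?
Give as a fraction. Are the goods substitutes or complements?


dQ1/dP2 = 2
At P2 = 16: Q1 = 48 + 2*16 = 80
Exy = (dQ1/dP2)(P2/Q1) = 2 * 16 / 80 = 2/5
Since Exy > 0, the goods are substitutes.

2/5 (substitutes)


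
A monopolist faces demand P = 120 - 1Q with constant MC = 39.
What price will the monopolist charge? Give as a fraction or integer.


MR = 120 - 2Q
Set MR = MC: 120 - 2Q = 39
Q* = 81/2
Substitute into demand:
P* = 120 - 1*81/2 = 159/2

159/2


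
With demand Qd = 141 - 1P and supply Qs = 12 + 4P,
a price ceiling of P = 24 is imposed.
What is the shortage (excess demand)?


At P = 24:
Qd = 141 - 1*24 = 117
Qs = 12 + 4*24 = 108
Shortage = Qd - Qs = 117 - 108 = 9

9


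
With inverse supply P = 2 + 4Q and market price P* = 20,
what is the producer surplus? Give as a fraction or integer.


Minimum supply price (at Q=0): P_min = 2
Quantity supplied at P* = 20:
Q* = (20 - 2)/4 = 9/2
PS = (1/2) * Q* * (P* - P_min)
PS = (1/2) * 9/2 * (20 - 2)
PS = (1/2) * 9/2 * 18 = 81/2

81/2


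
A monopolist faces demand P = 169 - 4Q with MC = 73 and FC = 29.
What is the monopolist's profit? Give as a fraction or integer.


MR = MC: 169 - 8Q = 73
Q* = 12
P* = 169 - 4*12 = 121
Profit = (P* - MC)*Q* - FC
= (121 - 73)*12 - 29
= 48*12 - 29
= 576 - 29 = 547

547


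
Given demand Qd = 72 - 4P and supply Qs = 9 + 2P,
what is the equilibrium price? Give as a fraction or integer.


At equilibrium, Qd = Qs.
72 - 4P = 9 + 2P
72 - 9 = 4P + 2P
63 = 6P
P* = 63/6 = 21/2

21/2


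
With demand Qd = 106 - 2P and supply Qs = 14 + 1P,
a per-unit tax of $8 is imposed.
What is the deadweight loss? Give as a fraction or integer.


Pre-tax equilibrium quantity: Q* = 134/3
Post-tax equilibrium quantity: Q_tax = 118/3
Reduction in quantity: Q* - Q_tax = 16/3
DWL = (1/2) * tax * (Q* - Q_tax)
DWL = (1/2) * 8 * 16/3 = 64/3

64/3


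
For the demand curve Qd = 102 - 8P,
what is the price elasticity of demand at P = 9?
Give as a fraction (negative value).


dQ/dP = -8
At P = 9: Q = 102 - 8*9 = 30
E = (dQ/dP)(P/Q) = (-8)(9/30) = -12/5

-12/5


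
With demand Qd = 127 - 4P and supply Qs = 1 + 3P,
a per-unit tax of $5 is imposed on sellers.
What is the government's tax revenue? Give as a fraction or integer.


With tax on sellers, new supply: Qs' = 1 + 3(P - 5)
= 3P - 14
New equilibrium quantity:
Q_new = 325/7
Tax revenue = tax * Q_new = 5 * 325/7 = 1625/7

1625/7


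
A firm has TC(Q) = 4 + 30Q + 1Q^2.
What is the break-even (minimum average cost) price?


AC(Q) = 4/Q + 30 + 1Q
To minimize: dAC/dQ = -4/Q^2 + 1 = 0
Q^2 = 4/1 = 4
Q* = 2
Min AC = 4/2 + 30 + 1*2
Min AC = 2 + 30 + 2 = 34

34


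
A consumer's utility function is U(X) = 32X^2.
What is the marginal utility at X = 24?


MU = dU/dX = 32*2*X^(2-1)
MU = 64*X^1
At X = 24:
MU = 64 * 24^1
MU = 64 * 24 = 1536

1536


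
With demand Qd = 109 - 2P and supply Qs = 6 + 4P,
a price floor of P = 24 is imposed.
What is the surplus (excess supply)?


At P = 24:
Qd = 109 - 2*24 = 61
Qs = 6 + 4*24 = 102
Surplus = Qs - Qd = 102 - 61 = 41

41


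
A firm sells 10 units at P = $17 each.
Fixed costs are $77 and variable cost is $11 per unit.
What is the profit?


Total Revenue = P * Q = 17 * 10 = $170
Total Cost = FC + VC*Q = 77 + 11*10 = $187
Profit = TR - TC = 170 - 187 = $-17

$-17


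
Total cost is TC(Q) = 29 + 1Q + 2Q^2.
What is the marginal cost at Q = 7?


MC = dTC/dQ = 1 + 2*2*Q
At Q = 7:
MC = 1 + 4*7
MC = 1 + 28 = 29

29


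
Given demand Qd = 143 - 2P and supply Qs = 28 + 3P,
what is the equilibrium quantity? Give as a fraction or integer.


First find equilibrium price:
143 - 2P = 28 + 3P
P* = 115/5 = 23
Then substitute into demand:
Q* = 143 - 2 * 23 = 97

97


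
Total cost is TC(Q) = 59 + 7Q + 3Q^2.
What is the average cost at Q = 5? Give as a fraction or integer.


TC(5) = 59 + 7*5 + 3*5^2
TC(5) = 59 + 35 + 75 = 169
AC = TC/Q = 169/5 = 169/5

169/5


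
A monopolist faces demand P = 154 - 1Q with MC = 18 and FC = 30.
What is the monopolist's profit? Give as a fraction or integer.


MR = MC: 154 - 2Q = 18
Q* = 68
P* = 154 - 1*68 = 86
Profit = (P* - MC)*Q* - FC
= (86 - 18)*68 - 30
= 68*68 - 30
= 4624 - 30 = 4594

4594


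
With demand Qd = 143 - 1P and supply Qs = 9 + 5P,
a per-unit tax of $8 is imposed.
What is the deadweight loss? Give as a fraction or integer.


Pre-tax equilibrium quantity: Q* = 362/3
Post-tax equilibrium quantity: Q_tax = 114
Reduction in quantity: Q* - Q_tax = 20/3
DWL = (1/2) * tax * (Q* - Q_tax)
DWL = (1/2) * 8 * 20/3 = 80/3

80/3


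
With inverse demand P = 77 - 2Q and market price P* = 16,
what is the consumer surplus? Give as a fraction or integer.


Maximum willingness to pay (at Q=0): P_max = 77
Quantity demanded at P* = 16:
Q* = (77 - 16)/2 = 61/2
CS = (1/2) * Q* * (P_max - P*)
CS = (1/2) * 61/2 * (77 - 16)
CS = (1/2) * 61/2 * 61 = 3721/4

3721/4


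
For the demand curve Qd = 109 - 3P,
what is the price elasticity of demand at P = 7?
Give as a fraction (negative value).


dQ/dP = -3
At P = 7: Q = 109 - 3*7 = 88
E = (dQ/dP)(P/Q) = (-3)(7/88) = -21/88

-21/88


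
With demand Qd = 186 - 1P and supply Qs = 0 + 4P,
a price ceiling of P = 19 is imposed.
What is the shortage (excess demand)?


At P = 19:
Qd = 186 - 1*19 = 167
Qs = 0 + 4*19 = 76
Shortage = Qd - Qs = 167 - 76 = 91

91


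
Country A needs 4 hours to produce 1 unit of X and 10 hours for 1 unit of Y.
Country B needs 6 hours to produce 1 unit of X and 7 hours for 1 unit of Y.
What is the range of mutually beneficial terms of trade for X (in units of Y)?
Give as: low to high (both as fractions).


Opportunity cost of X for Country A = hours_X / hours_Y = 4/10 = 2/5 units of Y
Opportunity cost of X for Country B = hours_X / hours_Y = 6/7 = 6/7 units of Y
Terms of trade must be between the two opportunity costs.
Range: 2/5 to 6/7

2/5 to 6/7


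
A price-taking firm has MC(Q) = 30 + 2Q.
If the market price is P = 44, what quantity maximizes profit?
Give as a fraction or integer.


In perfect competition, profit is maximized where P = MC.
44 = 30 + 2Q
14 = 2Q
Q* = 14/2 = 7

7


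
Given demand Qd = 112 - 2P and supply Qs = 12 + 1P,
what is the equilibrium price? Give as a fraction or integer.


At equilibrium, Qd = Qs.
112 - 2P = 12 + 1P
112 - 12 = 2P + 1P
100 = 3P
P* = 100/3 = 100/3

100/3


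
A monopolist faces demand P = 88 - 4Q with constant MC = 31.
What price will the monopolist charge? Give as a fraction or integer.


MR = 88 - 8Q
Set MR = MC: 88 - 8Q = 31
Q* = 57/8
Substitute into demand:
P* = 88 - 4*57/8 = 119/2

119/2


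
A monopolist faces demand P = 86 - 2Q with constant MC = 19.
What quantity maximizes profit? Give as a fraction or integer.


TR = P*Q = (86 - 2Q)Q = 86Q - 2Q^2
MR = dTR/dQ = 86 - 4Q
Set MR = MC:
86 - 4Q = 19
67 = 4Q
Q* = 67/4 = 67/4

67/4


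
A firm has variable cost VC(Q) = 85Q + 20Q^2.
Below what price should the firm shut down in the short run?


AVC(Q) = VC(Q)/Q = 85 + 20Q
AVC is increasing in Q, so minimum AVC is at Q -> 0+.
Min AVC = 85
The firm should shut down if P < 85.

85


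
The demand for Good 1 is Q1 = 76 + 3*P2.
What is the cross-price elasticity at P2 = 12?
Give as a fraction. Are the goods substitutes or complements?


dQ1/dP2 = 3
At P2 = 12: Q1 = 76 + 3*12 = 112
Exy = (dQ1/dP2)(P2/Q1) = 3 * 12 / 112 = 9/28
Since Exy > 0, the goods are substitutes.

9/28 (substitutes)


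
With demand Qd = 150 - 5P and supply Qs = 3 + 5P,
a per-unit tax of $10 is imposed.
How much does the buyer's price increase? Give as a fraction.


With a per-unit tax, the buyer's price increase depends on relative slopes.
Supply slope: d = 5, Demand slope: b = 5
Buyer's price increase = d * tax / (b + d)
= 5 * 10 / (5 + 5)
= 50 / 10 = 5

5


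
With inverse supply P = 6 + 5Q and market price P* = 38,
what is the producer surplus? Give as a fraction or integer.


Minimum supply price (at Q=0): P_min = 6
Quantity supplied at P* = 38:
Q* = (38 - 6)/5 = 32/5
PS = (1/2) * Q* * (P* - P_min)
PS = (1/2) * 32/5 * (38 - 6)
PS = (1/2) * 32/5 * 32 = 512/5

512/5


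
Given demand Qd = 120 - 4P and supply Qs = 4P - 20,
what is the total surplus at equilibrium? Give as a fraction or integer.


Find equilibrium: 120 - 4P = 4P - 20
120 + 20 = 8P
P* = 140/8 = 35/2
Q* = 4*35/2 - 20 = 50
Inverse demand: P = 30 - Q/4, so P_max = 30
Inverse supply: P = 5 + Q/4, so P_min = 5
CS = (1/2) * 50 * (30 - 35/2) = 625/2
PS = (1/2) * 50 * (35/2 - 5) = 625/2
TS = CS + PS = 625/2 + 625/2 = 625

625


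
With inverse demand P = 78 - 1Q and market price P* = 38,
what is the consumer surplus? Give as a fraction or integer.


Maximum willingness to pay (at Q=0): P_max = 78
Quantity demanded at P* = 38:
Q* = (78 - 38)/1 = 40
CS = (1/2) * Q* * (P_max - P*)
CS = (1/2) * 40 * (78 - 38)
CS = (1/2) * 40 * 40 = 800

800


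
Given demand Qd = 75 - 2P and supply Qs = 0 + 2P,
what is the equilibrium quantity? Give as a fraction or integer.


First find equilibrium price:
75 - 2P = 0 + 2P
P* = 75/4 = 75/4
Then substitute into demand:
Q* = 75 - 2 * 75/4 = 75/2

75/2


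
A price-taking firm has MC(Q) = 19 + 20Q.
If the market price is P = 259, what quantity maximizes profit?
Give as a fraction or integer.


In perfect competition, profit is maximized where P = MC.
259 = 19 + 20Q
240 = 20Q
Q* = 240/20 = 12

12


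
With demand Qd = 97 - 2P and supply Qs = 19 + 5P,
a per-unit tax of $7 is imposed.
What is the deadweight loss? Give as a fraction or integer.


Pre-tax equilibrium quantity: Q* = 523/7
Post-tax equilibrium quantity: Q_tax = 453/7
Reduction in quantity: Q* - Q_tax = 10
DWL = (1/2) * tax * (Q* - Q_tax)
DWL = (1/2) * 7 * 10 = 35

35


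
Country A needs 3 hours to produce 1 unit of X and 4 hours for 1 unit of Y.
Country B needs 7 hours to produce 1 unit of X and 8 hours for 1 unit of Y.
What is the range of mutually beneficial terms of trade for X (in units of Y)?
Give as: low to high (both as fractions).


Opportunity cost of X for Country A = hours_X / hours_Y = 3/4 = 3/4 units of Y
Opportunity cost of X for Country B = hours_X / hours_Y = 7/8 = 7/8 units of Y
Terms of trade must be between the two opportunity costs.
Range: 3/4 to 7/8

3/4 to 7/8


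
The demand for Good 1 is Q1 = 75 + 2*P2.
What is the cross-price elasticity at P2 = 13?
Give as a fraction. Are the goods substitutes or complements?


dQ1/dP2 = 2
At P2 = 13: Q1 = 75 + 2*13 = 101
Exy = (dQ1/dP2)(P2/Q1) = 2 * 13 / 101 = 26/101
Since Exy > 0, the goods are substitutes.

26/101 (substitutes)


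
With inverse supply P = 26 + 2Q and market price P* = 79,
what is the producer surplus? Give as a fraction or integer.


Minimum supply price (at Q=0): P_min = 26
Quantity supplied at P* = 79:
Q* = (79 - 26)/2 = 53/2
PS = (1/2) * Q* * (P* - P_min)
PS = (1/2) * 53/2 * (79 - 26)
PS = (1/2) * 53/2 * 53 = 2809/4

2809/4


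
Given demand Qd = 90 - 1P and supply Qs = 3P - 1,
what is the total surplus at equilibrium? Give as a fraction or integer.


Find equilibrium: 90 - 1P = 3P - 1
90 + 1 = 4P
P* = 91/4 = 91/4
Q* = 3*91/4 - 1 = 269/4
Inverse demand: P = 90 - Q/1, so P_max = 90
Inverse supply: P = 1/3 + Q/3, so P_min = 1/3
CS = (1/2) * 269/4 * (90 - 91/4) = 72361/32
PS = (1/2) * 269/4 * (91/4 - 1/3) = 72361/96
TS = CS + PS = 72361/32 + 72361/96 = 72361/24

72361/24


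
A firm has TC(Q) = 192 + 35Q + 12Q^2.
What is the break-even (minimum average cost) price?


AC(Q) = 192/Q + 35 + 12Q
To minimize: dAC/dQ = -192/Q^2 + 12 = 0
Q^2 = 192/12 = 16
Q* = 4
Min AC = 192/4 + 35 + 12*4
Min AC = 48 + 35 + 48 = 131

131
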